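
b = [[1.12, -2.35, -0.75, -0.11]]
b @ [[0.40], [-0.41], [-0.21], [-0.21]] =[[1.59]]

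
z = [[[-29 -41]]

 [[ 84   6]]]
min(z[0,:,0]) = -29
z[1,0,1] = 6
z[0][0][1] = -41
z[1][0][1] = 6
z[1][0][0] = 84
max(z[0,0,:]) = -29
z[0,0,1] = -41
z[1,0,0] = 84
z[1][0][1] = 6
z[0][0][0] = -29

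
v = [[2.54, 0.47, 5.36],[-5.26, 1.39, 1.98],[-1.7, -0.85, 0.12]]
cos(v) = [[7.46, 0.45, -21.03], [25.83, 8.46, 9.76], [3.96, 3.15, 16.27]]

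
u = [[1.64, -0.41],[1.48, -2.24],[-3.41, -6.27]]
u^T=[[1.64, 1.48, -3.41], [-0.41, -2.24, -6.27]]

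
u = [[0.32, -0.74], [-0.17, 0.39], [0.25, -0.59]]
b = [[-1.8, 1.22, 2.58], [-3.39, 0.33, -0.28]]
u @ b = [[1.93, 0.15, 1.03], [-1.02, -0.08, -0.55], [1.55, 0.11, 0.81]]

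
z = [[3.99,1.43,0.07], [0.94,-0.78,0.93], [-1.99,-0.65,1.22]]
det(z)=-5.823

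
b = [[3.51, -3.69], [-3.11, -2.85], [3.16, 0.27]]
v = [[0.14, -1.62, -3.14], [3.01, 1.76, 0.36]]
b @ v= [[-10.62, -12.18, -12.35], [-9.01, 0.02, 8.74], [1.26, -4.64, -9.83]]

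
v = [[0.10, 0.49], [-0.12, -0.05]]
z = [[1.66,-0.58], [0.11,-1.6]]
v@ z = [[0.22, -0.84],[-0.2, 0.15]]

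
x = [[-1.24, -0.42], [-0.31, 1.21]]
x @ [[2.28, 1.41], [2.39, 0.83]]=[[-3.83, -2.1], [2.19, 0.57]]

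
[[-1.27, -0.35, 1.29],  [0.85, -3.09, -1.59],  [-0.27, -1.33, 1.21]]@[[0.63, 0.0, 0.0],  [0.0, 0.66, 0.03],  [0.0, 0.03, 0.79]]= [[-0.80,-0.19,1.01], [0.54,-2.09,-1.35], [-0.17,-0.84,0.92]]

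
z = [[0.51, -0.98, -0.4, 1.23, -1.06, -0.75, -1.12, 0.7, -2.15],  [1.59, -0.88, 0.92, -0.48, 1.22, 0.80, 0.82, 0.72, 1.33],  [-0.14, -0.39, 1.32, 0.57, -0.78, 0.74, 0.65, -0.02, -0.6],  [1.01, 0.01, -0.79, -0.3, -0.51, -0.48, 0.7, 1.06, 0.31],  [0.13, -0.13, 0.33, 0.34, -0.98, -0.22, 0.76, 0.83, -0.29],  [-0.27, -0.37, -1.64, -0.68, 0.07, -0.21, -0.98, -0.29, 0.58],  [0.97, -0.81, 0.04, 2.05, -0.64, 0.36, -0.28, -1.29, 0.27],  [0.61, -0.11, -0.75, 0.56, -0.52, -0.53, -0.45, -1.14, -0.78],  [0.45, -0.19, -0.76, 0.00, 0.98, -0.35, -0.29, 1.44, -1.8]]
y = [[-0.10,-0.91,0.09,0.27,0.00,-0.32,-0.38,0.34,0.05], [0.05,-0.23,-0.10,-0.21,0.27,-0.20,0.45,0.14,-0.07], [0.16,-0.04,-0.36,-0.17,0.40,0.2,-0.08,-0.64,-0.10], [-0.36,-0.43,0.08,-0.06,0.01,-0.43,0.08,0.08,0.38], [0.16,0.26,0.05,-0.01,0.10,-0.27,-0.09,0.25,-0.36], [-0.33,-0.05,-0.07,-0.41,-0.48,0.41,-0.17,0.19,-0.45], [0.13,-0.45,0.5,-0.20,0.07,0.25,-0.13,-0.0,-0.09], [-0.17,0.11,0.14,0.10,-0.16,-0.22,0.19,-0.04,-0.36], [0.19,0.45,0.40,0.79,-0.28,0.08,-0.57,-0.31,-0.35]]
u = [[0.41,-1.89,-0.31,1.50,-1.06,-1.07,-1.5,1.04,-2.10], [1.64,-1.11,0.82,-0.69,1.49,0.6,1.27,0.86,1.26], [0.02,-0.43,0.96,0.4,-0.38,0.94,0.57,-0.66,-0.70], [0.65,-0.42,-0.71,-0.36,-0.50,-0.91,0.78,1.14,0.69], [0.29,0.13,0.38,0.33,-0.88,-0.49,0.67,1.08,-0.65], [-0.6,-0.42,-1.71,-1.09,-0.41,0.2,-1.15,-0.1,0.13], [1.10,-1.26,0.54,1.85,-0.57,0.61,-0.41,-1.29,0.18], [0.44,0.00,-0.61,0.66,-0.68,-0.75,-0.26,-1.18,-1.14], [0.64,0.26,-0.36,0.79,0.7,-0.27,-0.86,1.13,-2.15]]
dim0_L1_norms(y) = [1.65, 2.93, 1.79, 2.22, 1.77, 2.38, 2.14, 1.99, 2.21]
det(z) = -22.38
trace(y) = -0.76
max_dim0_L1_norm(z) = 8.11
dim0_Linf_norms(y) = [0.36, 0.91, 0.5, 0.79, 0.48, 0.43, 0.57, 0.64, 0.45]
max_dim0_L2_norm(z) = 3.35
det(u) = 102.51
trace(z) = -3.76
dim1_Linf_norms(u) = [2.1, 1.64, 0.96, 1.14, 1.08, 1.71, 1.85, 1.18, 2.15]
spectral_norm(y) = 1.54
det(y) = 0.00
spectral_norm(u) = 5.12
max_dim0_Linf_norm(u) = 2.15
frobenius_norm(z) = 7.44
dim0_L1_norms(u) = [5.79, 5.92, 6.4, 7.67, 6.67, 5.84, 7.47, 8.48, 9.0]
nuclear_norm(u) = 20.75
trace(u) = -4.52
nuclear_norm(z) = 18.46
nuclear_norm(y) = 6.86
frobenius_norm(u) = 8.24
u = y + z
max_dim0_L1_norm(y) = 2.93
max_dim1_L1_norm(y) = 3.42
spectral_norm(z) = 4.36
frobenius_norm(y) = 2.67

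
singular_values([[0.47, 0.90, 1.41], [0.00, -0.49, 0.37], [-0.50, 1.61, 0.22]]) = [2.13, 1.29, 0.31]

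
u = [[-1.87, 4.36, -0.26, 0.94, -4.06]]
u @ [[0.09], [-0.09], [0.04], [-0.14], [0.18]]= [[-1.43]]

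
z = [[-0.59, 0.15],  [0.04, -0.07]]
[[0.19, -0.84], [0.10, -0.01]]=z @[[-0.8, 1.72], [-1.87, 1.15]]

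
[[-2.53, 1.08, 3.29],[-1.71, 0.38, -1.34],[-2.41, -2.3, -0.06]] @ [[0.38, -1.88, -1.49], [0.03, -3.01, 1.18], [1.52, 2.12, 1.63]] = [[4.07, 8.48, 10.41], [-2.68, -0.77, 0.81], [-1.08, 11.33, 0.78]]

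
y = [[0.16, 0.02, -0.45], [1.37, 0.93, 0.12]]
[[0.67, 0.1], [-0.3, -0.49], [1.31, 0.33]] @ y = [[0.24, 0.11, -0.29], [-0.72, -0.46, 0.08], [0.66, 0.33, -0.55]]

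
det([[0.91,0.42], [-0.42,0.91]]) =1.005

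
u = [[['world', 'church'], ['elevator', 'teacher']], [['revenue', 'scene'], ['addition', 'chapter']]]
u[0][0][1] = 'church'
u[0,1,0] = 'elevator'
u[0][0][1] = 'church'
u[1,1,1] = 'chapter'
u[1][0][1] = 'scene'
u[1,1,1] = 'chapter'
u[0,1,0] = 'elevator'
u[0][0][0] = 'world'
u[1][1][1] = 'chapter'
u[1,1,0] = 'addition'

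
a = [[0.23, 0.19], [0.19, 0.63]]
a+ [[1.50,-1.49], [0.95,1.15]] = [[1.73, -1.30], [1.14, 1.78]]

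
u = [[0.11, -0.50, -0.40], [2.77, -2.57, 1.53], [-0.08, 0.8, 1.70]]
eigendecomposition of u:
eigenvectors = [[-0.16, -0.70, -0.26],  [-0.97, -0.67, 0.16],  [0.19, 0.25, 0.95]]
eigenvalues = [-2.4, -0.22, 1.86]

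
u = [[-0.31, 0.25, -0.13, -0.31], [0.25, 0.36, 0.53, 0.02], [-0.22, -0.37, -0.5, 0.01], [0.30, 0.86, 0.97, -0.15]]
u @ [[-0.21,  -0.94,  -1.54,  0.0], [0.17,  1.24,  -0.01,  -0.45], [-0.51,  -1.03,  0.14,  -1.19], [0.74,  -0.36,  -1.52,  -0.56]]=[[-0.06, 0.85, 0.93, 0.22],[-0.25, -0.34, -0.34, -0.80],[0.25, 0.26, 0.26, 0.76],[-0.52, -0.16, -0.11, -1.46]]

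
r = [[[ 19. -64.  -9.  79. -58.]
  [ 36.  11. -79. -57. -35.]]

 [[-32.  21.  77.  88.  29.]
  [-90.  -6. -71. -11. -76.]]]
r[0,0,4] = -58.0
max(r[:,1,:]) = 36.0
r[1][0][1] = 21.0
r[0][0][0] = 19.0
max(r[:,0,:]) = 88.0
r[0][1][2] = -79.0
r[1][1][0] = -90.0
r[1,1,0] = -90.0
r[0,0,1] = -64.0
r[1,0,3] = 88.0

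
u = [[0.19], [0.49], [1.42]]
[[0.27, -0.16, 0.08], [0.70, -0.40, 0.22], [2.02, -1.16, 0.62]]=u @ [[1.42,-0.82,0.44]]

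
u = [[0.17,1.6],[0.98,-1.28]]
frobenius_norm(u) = 2.28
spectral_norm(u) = 2.12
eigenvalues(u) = [0.89, -2.0]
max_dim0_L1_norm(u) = 2.88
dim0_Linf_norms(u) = [0.98, 1.6]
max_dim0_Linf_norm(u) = 1.6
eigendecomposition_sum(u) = [[0.67, 0.49], [0.3, 0.22]] + [[-0.5, 1.11], [0.68, -1.50]]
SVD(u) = [[-0.71, 0.71], [0.71, 0.71]] @ diag([2.1154802083124955, 0.8440636754641924]) @ [[0.27, -0.96], [0.96, 0.27]]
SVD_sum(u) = [[-0.41,  1.44], [0.41,  -1.44]] + [[0.58, 0.16], [0.57, 0.16]]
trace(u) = -1.11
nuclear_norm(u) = 2.96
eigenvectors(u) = [[0.91,-0.59], [0.41,0.81]]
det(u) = -1.79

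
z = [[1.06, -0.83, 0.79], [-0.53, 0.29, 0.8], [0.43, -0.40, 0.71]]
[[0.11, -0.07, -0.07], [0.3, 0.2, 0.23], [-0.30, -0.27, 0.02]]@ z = [[0.12, -0.08, -0.02],[0.31, -0.28, 0.56],[-0.17, 0.16, -0.44]]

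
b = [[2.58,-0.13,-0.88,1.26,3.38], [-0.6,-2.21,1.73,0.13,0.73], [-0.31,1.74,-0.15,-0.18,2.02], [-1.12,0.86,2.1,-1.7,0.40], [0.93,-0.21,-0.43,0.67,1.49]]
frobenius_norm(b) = 7.05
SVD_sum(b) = [[2.39, 0.13, -1.41, 1.48, 3.17], [-0.20, -0.01, 0.12, -0.12, -0.26], [0.7, 0.04, -0.41, 0.43, 0.93], [-0.81, -0.04, 0.48, -0.5, -1.08], [1.02, 0.06, -0.60, 0.63, 1.35]] + [[-0.1, 0.12, 0.2, -0.14, 0.22], [-0.21, 0.26, 0.43, -0.29, 0.47], [-0.5, 0.62, 1.04, -0.70, 1.14], [-0.7, 0.88, 1.46, -0.98, 1.60], [-0.03, 0.03, 0.06, -0.04, 0.06]] + [[0.01, -0.41, 0.21, 0.07, 0.07], [0.07, -2.44, 1.28, 0.40, 0.44], [-0.03, 1.12, -0.59, -0.18, -0.2], [0.00, -0.01, 0.0, 0.00, 0.00], [0.01, -0.29, 0.15, 0.05, 0.05]] + [[0.28,0.02,0.11,-0.15,-0.09], [-0.26,-0.02,-0.10,0.15,0.08], [-0.48,-0.04,-0.19,0.27,0.15], [0.39,0.03,0.15,-0.21,-0.12], [-0.07,-0.01,-0.03,0.04,0.02]] + [[0.00,0.00,0.00,0.0,-0.0], [0.00,0.0,0.00,0.00,-0.00], [0.00,0.0,0.0,0.0,-0.0], [-0.00,-0.0,-0.00,-0.0,0.0], [-0.0,-0.00,-0.01,-0.01,0.00]]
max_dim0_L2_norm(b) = 4.29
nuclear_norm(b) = 12.70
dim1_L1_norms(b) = [8.23, 5.4, 4.4, 6.18, 3.73]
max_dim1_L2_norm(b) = 4.52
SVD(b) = [[-0.85, -0.11, -0.15, 0.38, -0.32], [0.07, -0.23, -0.89, -0.36, -0.12], [-0.25, -0.56, 0.41, -0.66, -0.14], [0.29, -0.79, -0.00, 0.53, 0.14], [-0.36, -0.03, -0.11, -0.09, 0.92]] @ diag([5.268685761238631, 3.344008502378735, 3.15300337239085, 0.916144757382667, 0.014352789005226303]) @ [[-0.53, -0.03, 0.32, -0.33, -0.71], [0.26, -0.33, -0.56, 0.37, -0.61], [-0.02, 0.87, -0.46, -0.14, -0.15], [0.80, 0.07, 0.32, -0.44, -0.25], [-0.10, -0.37, -0.53, -0.73, 0.2]]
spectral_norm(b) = 5.27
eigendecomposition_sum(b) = [[2.42, -0.17, -0.48, 1.05, 3.59], [-0.06, 0.0, 0.01, -0.03, -0.09], [0.28, -0.02, -0.06, 0.12, 0.42], [-0.34, 0.02, 0.07, -0.15, -0.51], [0.92, -0.07, -0.18, 0.4, 1.36]] + [[0.01, 0.25, -0.11, -0.05, 0.0], [-0.11, -2.59, 1.12, 0.49, -0.04], [0.06, 1.48, -0.64, -0.28, 0.02], [-0.02, -0.44, 0.19, 0.08, -0.01], [0.0, 0.03, -0.02, -0.01, 0.0]] + [[0.14, -0.04, -0.09, -0.02, -0.35], [-0.47, 0.13, 0.3, 0.07, 1.19], [-0.71, 0.20, 0.45, 0.1, 1.80], [-0.83, 0.23, 0.53, 0.12, 2.1], [0.03, -0.01, -0.02, -0.0, -0.08]] + [[0.01, 0.00, 0.0, -0.00, -0.03],[0.04, 0.01, 0.01, -0.02, -0.12],[0.06, 0.02, 0.02, -0.02, -0.17],[0.08, 0.02, 0.02, -0.03, -0.23],[-0.02, -0.01, -0.01, 0.01, 0.06]] + [[0.0, -0.17, -0.21, 0.28, 0.16], [-0.0, 0.23, 0.29, -0.39, -0.21], [-0.00, 0.06, 0.08, -0.10, -0.06], [-0.01, 1.02, 1.29, -1.72, -0.96], [0.0, -0.16, -0.21, 0.28, 0.15]]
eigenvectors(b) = [[-0.92, 0.08, 0.11, -0.09, -0.16],  [0.02, -0.86, -0.39, -0.37, 0.21],  [-0.11, 0.49, -0.59, -0.54, 0.06],  [0.13, -0.15, -0.69, -0.73, 0.95],  [-0.35, 0.01, 0.03, 0.18, -0.15]]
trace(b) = 0.01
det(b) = 0.73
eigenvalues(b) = [3.58, -3.13, 0.76, 0.07, -1.26]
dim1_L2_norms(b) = [4.52, 2.96, 2.69, 3.07, 1.94]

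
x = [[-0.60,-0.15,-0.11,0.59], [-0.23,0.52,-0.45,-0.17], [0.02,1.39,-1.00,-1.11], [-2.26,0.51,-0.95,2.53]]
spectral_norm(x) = 3.68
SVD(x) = [[-0.22, 0.08, 0.95, -0.19], [-0.04, -0.34, 0.20, 0.92], [0.13, -0.93, 0.04, -0.35], [-0.96, -0.13, -0.22, -0.05]] @ diag([3.6802774935161953, 2.1353397958456783, 0.17023542405626182, 0.0011947352336843346]) @ [[0.63, -0.08, 0.22, -0.74], [0.15, -0.72, 0.56, 0.37], [-0.64, -0.53, -0.16, -0.54], [0.42, -0.44, -0.78, 0.17]]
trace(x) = 1.45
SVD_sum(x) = [[-0.52, 0.07, -0.19, 0.61], [-0.10, 0.01, -0.04, 0.12], [0.31, -0.04, 0.11, -0.37], [-2.24, 0.28, -0.80, 2.62]] + [[0.03, -0.13, 0.1, 0.07], [-0.11, 0.53, -0.41, -0.27], [-0.29, 1.43, -1.11, -0.74], [-0.04, 0.21, -0.16, -0.11]] + [[-0.10, -0.09, -0.03, -0.09], [-0.02, -0.02, -0.01, -0.02], [-0.00, -0.00, -0.00, -0.00], [0.02, 0.02, 0.01, 0.02]] + [[-0.00, 0.0, 0.0, -0.00], [0.00, -0.00, -0.00, 0.00], [-0.0, 0.0, 0.00, -0.0], [-0.00, 0.00, 0.00, -0.0]]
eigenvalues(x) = [2.35, -0.74, -0.16, -0.01]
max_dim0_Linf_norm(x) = 2.53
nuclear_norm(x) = 5.99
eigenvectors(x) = [[0.20, -0.06, 0.69, 0.42],[-0.03, -0.37, -0.08, -0.43],[-0.32, -0.9, -0.61, -0.78],[0.93, -0.25, 0.38, 0.17]]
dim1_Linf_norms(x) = [0.6, 0.52, 1.39, 2.53]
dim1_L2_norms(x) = [0.86, 0.74, 2.04, 3.56]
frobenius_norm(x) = 4.26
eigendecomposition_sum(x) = [[-0.42, 0.07, -0.15, 0.55], [0.07, -0.01, 0.02, -0.09], [0.68, -0.12, 0.24, -0.88], [-1.98, 0.34, -0.7, 2.55]] + [[-0.05, 0.08, -0.08, -0.01], [-0.32, 0.51, -0.47, -0.07], [-0.77, 1.24, -1.14, -0.18], [-0.21, 0.34, -0.31, -0.05]] + [[-0.12, -0.32, 0.12, 0.06], [0.01, 0.04, -0.01, -0.01], [0.11, 0.28, -0.11, -0.05], [-0.07, -0.17, 0.07, 0.03]] + [[-0.00, 0.01, -0.00, -0.0], [0.0, -0.01, 0.0, 0.00], [0.0, -0.02, 0.01, 0.0], [-0.00, 0.0, -0.00, -0.00]]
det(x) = -0.00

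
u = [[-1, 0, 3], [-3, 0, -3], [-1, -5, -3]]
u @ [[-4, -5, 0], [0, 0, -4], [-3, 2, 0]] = [[-5, 11, 0], [21, 9, 0], [13, -1, 20]]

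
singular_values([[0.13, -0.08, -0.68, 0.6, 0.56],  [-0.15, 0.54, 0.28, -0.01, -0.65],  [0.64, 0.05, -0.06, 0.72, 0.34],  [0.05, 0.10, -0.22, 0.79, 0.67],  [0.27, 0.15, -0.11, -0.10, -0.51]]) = [1.79, 0.86, 0.57, 0.49, 0.0]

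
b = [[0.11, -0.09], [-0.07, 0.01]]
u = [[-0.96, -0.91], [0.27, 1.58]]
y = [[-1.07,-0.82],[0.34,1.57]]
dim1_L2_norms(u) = [1.32, 1.6]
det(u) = -1.27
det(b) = -0.01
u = y + b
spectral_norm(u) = 1.98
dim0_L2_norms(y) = [1.12, 1.77]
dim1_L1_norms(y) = [1.89, 1.91]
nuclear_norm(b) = 0.19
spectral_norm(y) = 1.97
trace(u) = 0.62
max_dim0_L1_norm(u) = 2.49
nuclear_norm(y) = 2.68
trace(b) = 0.12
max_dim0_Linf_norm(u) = 1.58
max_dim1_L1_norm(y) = 1.91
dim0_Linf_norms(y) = [1.07, 1.57]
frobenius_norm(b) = 0.16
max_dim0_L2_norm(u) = 1.82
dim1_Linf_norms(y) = [1.07, 1.57]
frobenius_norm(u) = 2.08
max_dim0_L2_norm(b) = 0.13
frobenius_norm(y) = 2.10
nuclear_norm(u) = 2.62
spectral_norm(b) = 0.16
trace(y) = 0.50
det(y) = -1.40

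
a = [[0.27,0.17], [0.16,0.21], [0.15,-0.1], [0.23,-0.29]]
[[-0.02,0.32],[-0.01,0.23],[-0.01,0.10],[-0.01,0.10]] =a@[[-0.05,  0.93], [-0.02,  0.41]]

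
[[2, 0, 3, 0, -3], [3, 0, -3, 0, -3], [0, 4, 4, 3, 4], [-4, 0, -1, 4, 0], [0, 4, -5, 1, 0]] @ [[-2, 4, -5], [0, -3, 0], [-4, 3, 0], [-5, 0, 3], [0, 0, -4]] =[[-16, 17, 2], [6, 3, -3], [-31, 0, -7], [-8, -19, 32], [15, -27, 3]]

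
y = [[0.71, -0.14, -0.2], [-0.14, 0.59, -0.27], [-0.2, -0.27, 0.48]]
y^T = [[0.71,-0.14,-0.2], [-0.14,0.59,-0.27], [-0.2,-0.27,0.48]]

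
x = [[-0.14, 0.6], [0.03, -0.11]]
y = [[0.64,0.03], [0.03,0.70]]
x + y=[[0.5, 0.63], [0.06, 0.59]]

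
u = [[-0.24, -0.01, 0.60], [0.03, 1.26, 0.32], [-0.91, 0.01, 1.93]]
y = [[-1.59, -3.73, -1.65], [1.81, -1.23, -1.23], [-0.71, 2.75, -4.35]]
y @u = [[1.77,  -4.7,  -5.33], [0.65,  -1.58,  -1.68], [4.21,  3.43,  -7.94]]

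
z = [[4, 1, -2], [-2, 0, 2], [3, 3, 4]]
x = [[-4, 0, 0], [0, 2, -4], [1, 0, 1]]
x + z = [[0, 1, -2], [-2, 2, -2], [4, 3, 5]]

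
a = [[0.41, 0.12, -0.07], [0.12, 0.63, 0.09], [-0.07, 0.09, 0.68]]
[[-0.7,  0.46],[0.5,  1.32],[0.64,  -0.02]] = a @ [[-1.93, 0.48], [1.07, 2.04], [0.6, -0.25]]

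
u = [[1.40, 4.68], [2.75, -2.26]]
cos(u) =[[-0.72, -0.38],  [-0.22, -0.43]]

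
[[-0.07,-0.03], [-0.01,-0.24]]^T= [[-0.07, -0.01], [-0.03, -0.24]]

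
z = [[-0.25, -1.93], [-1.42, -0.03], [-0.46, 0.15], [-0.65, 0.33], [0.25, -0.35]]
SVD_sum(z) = [[-0.24, -1.93], [-0.03, -0.21], [0.01, 0.09], [0.03, 0.24], [-0.04, -0.31]] + [[-0.01,  0.00], [-1.39,  0.18], [-0.47,  0.06], [-0.68,  0.09], [0.29,  -0.04]]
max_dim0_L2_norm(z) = 1.99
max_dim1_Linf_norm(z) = 1.93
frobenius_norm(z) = 2.60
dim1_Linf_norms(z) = [1.93, 1.42, 0.46, 0.65, 0.35]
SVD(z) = [[0.97, 0.0], [0.10, 0.85], [-0.05, 0.29], [-0.12, 0.41], [0.16, -0.18]] @ diag([1.999776791637009, 1.6601484221689302]) @ [[-0.12, -0.99], [-0.99, 0.12]]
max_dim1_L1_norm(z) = 2.18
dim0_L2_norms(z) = [1.67, 1.99]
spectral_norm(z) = 2.00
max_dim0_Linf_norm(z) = 1.93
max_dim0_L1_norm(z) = 3.03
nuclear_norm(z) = 3.66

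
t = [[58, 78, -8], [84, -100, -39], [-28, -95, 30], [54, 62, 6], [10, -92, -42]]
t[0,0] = 58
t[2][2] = 30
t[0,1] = 78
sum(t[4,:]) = -124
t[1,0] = 84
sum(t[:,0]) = 178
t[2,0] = -28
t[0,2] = -8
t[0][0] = 58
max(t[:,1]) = 78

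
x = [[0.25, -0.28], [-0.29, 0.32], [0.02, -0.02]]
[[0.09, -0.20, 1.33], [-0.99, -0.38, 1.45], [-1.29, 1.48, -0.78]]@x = [[0.11, -0.12], [-0.11, 0.13], [-0.77, 0.85]]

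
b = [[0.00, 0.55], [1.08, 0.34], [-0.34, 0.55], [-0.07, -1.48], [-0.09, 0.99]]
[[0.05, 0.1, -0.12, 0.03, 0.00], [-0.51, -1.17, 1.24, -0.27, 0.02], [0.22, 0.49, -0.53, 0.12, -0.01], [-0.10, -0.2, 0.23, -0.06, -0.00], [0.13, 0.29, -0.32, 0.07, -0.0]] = b @ [[-0.5, -1.14, 1.21, -0.27, 0.02], [0.09, 0.19, -0.21, 0.05, -0.00]]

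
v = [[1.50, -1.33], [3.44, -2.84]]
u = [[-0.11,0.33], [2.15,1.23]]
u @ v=[[0.97, -0.79], [7.46, -6.35]]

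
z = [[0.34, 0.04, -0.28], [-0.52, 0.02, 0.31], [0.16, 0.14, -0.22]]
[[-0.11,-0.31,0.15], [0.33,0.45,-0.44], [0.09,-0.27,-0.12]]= z @ [[-1.29, -1.55, 1.68],[0.31, -1.78, -0.53],[-1.13, -1.02, 1.42]]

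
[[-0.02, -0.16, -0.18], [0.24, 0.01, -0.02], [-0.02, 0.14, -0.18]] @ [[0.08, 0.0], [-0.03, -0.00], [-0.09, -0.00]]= [[0.02, 0.00], [0.02, 0.0], [0.01, 0.0]]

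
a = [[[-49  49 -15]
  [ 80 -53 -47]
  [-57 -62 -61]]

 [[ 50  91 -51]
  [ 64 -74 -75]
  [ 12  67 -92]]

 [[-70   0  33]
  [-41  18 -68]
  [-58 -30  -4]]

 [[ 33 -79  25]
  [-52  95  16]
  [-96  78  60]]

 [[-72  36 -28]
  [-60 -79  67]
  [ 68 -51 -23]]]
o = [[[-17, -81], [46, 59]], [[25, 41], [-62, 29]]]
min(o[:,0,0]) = -17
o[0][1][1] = 59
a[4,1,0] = -60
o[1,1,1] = 29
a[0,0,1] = 49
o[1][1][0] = -62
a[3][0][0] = 33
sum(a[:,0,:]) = -47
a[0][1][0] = 80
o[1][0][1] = 41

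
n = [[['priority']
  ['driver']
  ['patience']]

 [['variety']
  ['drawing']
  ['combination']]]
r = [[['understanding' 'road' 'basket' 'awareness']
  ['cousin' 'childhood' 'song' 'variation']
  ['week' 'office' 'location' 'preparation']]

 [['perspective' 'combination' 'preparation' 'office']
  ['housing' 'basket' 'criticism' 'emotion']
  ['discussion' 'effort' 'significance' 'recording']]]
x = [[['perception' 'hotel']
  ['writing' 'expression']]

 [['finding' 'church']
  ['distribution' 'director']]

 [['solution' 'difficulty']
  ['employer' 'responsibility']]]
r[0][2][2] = 'location'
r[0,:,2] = ['basket', 'song', 'location']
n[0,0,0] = 'priority'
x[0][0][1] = 'hotel'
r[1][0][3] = 'office'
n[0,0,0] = 'priority'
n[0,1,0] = 'driver'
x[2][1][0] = 'employer'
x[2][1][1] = 'responsibility'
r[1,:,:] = [['perspective', 'combination', 'preparation', 'office'], ['housing', 'basket', 'criticism', 'emotion'], ['discussion', 'effort', 'significance', 'recording']]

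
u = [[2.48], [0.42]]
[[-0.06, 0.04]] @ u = [[-0.13]]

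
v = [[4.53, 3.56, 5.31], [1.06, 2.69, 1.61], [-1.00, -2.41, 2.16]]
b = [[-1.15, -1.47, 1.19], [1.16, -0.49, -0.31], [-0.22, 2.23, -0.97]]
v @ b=[[-2.25, 3.44, -0.86], [1.55, 0.71, -1.13], [-2.12, 7.47, -2.54]]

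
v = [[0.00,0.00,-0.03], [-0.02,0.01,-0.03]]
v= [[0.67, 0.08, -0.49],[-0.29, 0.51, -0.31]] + [[-0.67, -0.08, 0.46], [0.27, -0.50, 0.28]]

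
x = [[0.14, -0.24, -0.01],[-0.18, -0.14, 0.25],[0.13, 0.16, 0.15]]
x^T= [[0.14, -0.18, 0.13],[-0.24, -0.14, 0.16],[-0.01, 0.25, 0.15]]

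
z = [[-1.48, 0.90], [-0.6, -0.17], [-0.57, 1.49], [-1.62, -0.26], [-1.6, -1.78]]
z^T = [[-1.48,-0.60,-0.57,-1.62,-1.60], [0.90,-0.17,1.49,-0.26,-1.78]]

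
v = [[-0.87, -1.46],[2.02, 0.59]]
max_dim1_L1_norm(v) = 2.61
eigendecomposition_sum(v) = [[(-0.44+0.74j), -0.73-0.07j], [(1.01+0.09j), 0.30+0.81j]] + [[(-0.44-0.74j),-0.73+0.07j], [(1.01-0.09j),0.29-0.81j]]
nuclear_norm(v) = 3.49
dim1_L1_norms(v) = [2.33, 2.61]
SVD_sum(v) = [[-1.28, -0.81], [1.71, 1.08]] + [[0.41, -0.65], [0.31, -0.49]]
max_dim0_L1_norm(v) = 2.89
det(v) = 2.44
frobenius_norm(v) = 2.70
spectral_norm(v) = 2.53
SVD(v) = [[-0.6, 0.8], [0.80, 0.60]] @ diag([2.5274798622980184, 0.9637663335466685]) @ [[0.85, 0.53],[0.53, -0.85]]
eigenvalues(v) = [(-0.14+1.55j), (-0.14-1.55j)]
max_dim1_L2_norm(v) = 2.1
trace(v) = -0.28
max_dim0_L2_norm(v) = 2.2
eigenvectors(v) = [[0.28-0.59j, 0.28+0.59j], [(-0.76+0j), (-0.76-0j)]]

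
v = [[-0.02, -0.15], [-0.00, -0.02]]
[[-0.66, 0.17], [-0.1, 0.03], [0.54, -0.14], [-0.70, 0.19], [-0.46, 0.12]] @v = [[0.01, 0.10], [0.0, 0.01], [-0.01, -0.08], [0.01, 0.10], [0.01, 0.07]]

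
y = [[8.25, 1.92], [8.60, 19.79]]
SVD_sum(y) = [[2.6, 4.91],[10.06, 19.02]] + [[5.65, -2.99],[-1.46, 0.77]]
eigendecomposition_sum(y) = [[6.33, -0.95], [-4.24, 0.64]] + [[1.92, 2.87], [12.84, 19.15]]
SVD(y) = [[0.25, 0.97], [0.97, -0.25]] @ diag([22.22007634823831, 6.604635272175171]) @ [[0.47, 0.88], [0.88, -0.47]]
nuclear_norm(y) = 28.82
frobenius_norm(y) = 23.18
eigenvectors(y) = [[-0.83, -0.15], [0.56, -0.99]]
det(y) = 146.76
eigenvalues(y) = [6.96, 21.08]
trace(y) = 28.04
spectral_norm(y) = 22.22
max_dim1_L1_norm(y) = 28.39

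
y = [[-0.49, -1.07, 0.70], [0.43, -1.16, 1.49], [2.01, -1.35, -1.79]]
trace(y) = -3.44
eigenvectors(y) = [[0.27+0.43j,(0.27-0.43j),(-0.55+0j)],  [0.68+0.00j,0.68-0.00j,-0.56+0.00j],  [(0.21+0.48j),0.21-0.48j,(0.61+0j)]]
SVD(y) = [[-0.13, -0.52, 0.84],[-0.09, -0.84, -0.53],[0.99, -0.15, 0.06]] @ diag([3.0325751271083616, 2.2344752288623577, 0.7091604543713774]) @ [[0.66, -0.36, -0.66],[-0.18, 0.78, -0.60],[-0.73, -0.52, -0.45]]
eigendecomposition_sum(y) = [[0.38+0.52j, -0.61-0.20j, (-0.22+0.28j)], [0.86-0.07j, -0.66+0.55j, 0.17+0.45j], [(0.31+0.58j), (-0.59-0.3j), (-0.26+0.25j)]] + [[0.38-0.52j,-0.61+0.20j,(-0.22-0.28j)], [(0.86+0.07j),(-0.66-0.55j),0.17-0.45j], [(0.31-0.58j),-0.59+0.30j,-0.26-0.25j]] + [[-1.26-0.00j, (0.16+0j), 1.14+0.00j], [-1.28-0.00j, (0.16+0j), (1.16+0j)], [(1.4+0j), (-0.17-0j), -1.26-0.00j]]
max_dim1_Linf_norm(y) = 2.01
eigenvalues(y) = [(-0.54+1.32j), (-0.54-1.32j), (-2.36+0j)]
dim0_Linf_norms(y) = [2.01, 1.35, 1.79]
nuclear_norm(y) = 5.98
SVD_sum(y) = [[-0.27, 0.14, 0.27], [-0.19, 0.10, 0.19], [1.98, -1.07, -1.97]] + [[0.21, -0.90, 0.70], [0.34, -1.46, 1.13], [0.06, -0.26, 0.20]] + [[-0.43, -0.31, -0.27], [0.28, 0.20, 0.17], [-0.03, -0.02, -0.02]]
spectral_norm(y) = 3.03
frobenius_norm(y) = 3.83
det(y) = -4.81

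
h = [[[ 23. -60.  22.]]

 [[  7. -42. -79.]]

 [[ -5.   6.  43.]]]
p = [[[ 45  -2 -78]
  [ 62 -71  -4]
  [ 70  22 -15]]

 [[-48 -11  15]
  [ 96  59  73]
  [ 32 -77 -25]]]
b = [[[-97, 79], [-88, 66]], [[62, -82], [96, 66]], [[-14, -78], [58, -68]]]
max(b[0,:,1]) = 79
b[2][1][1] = -68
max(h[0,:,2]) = 22.0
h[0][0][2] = 22.0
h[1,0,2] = -79.0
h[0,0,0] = 23.0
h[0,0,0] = 23.0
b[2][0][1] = -78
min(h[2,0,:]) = -5.0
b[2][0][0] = -14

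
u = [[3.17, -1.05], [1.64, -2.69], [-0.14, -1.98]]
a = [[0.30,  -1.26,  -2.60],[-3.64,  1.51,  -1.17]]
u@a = [[4.77, -5.58, -7.01], [10.28, -6.13, -1.12], [7.17, -2.81, 2.68]]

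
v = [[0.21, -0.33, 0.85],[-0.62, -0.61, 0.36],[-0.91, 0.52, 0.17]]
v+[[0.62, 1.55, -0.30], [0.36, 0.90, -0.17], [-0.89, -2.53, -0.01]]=[[0.83, 1.22, 0.55], [-0.26, 0.29, 0.19], [-1.80, -2.01, 0.16]]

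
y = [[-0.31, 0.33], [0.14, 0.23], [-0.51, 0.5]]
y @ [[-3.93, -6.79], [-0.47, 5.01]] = [[1.06,3.76], [-0.66,0.20], [1.77,5.97]]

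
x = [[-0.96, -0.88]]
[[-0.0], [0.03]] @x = [[0.00, 0.00], [-0.03, -0.03]]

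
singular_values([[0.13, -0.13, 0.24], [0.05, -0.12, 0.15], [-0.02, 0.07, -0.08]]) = [0.37, 0.05, 0.0]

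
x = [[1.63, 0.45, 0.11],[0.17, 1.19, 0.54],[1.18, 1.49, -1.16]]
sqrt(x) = [[1.26+0.00j, 0.18+0.00j, 0.04-0.01j], [(0.07+0.08j), (1.09+0.11j), 0.22-0.22j], [(0.48-0.39j), 0.61-0.55j, 0.13+1.10j]]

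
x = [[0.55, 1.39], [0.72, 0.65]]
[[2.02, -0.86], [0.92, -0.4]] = x@[[-0.05, 0.02], [1.47, -0.63]]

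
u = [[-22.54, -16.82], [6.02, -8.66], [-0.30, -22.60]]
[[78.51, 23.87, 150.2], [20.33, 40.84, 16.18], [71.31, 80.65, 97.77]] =u @ [[-1.14,1.62,-3.47], [-3.14,-3.59,-4.28]]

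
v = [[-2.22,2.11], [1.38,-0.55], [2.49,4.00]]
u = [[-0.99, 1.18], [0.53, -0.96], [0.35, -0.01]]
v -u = [[-1.23, 0.93], [0.85, 0.41], [2.14, 4.01]]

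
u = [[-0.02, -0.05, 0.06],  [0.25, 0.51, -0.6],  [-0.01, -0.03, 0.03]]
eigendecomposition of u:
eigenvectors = [[-0.1, 0.91, -0.11], [0.99, 0.04, 0.78], [-0.06, 0.41, 0.62]]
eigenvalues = [0.52, 0.01, -0.01]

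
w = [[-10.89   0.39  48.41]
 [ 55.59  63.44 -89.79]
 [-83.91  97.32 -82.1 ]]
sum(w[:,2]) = -123.48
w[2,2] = -82.1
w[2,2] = -82.1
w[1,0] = 55.59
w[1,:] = [55.59, 63.44, -89.79]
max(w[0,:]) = 48.41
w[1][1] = 63.44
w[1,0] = 55.59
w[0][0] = -10.89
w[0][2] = 48.41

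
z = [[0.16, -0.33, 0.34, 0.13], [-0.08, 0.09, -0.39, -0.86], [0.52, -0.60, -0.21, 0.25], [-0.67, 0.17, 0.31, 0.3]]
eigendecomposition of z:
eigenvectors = [[-0.50+0.13j, -0.50-0.13j, 0.31+0.26j, 0.31-0.26j], [0.38+0.32j, (0.38-0.32j), 0.23+0.43j, 0.23-0.43j], [-0.53+0.00j, -0.53-0.00j, (-0.59+0j), -0.59-0.00j], [0.22-0.39j, 0.22+0.39j, 0.44+0.21j, 0.44-0.21j]]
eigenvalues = [(0.61+0.43j), (0.61-0.43j), (-0.44+0.12j), (-0.44-0.12j)]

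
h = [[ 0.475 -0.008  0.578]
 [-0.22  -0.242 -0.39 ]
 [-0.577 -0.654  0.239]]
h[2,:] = [-0.577, -0.654, 0.239]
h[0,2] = 0.578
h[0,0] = 0.475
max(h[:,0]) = 0.475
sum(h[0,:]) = 1.045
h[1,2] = -0.39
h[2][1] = -0.654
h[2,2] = 0.239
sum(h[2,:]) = -0.9919999999999999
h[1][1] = -0.242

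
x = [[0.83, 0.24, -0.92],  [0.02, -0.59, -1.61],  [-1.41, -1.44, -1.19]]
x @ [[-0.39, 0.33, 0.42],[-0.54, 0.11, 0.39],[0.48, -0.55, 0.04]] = [[-0.89, 0.81, 0.41], [-0.46, 0.83, -0.29], [0.76, 0.03, -1.2]]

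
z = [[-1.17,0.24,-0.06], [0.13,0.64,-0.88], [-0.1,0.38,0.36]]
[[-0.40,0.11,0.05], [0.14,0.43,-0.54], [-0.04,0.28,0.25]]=z @ [[0.36,  0.05,  -0.07], [0.05,  0.71,  0.04], [-0.07,  0.04,  0.63]]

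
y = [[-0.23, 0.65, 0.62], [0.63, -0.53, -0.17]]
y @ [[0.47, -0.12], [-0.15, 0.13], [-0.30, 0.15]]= [[-0.39, 0.21], [0.43, -0.17]]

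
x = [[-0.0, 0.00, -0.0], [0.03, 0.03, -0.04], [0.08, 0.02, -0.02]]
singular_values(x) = [0.1, 0.03, 0.0]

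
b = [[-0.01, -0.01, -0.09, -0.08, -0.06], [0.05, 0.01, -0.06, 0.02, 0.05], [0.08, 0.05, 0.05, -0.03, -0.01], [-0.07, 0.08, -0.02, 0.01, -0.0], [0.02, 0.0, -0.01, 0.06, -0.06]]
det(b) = 0.00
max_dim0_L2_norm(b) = 0.12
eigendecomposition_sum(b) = [[(0.01+0j), (-0.01-0j), 0.01+0.00j, (-0.02-0j), -0.01+0.00j], [(-0.02-0j), 0.02+0.00j, (-0.01-0j), (0.03+0j), (0.01-0j)], [0.02+0.00j, -0.02-0.00j, 0.01+0.00j, (-0.03-0j), -0.01+0.00j], [-0.03-0.00j, 0.03+0.00j, (-0.02-0j), 0.05+0.00j, 0.02-0.00j], [(-0.01-0j), 0.01+0.00j, (-0.01-0j), 0.02+0.00j, (0.01-0j)]] + [[(0.01+0.03j), (-0.01+0.03j), (-0.04+0j), (-0.02-0.01j), -0.00+0.00j],[0.02+0.02j, 0.01+0.03j, (-0.03+0.02j), -0.01+0.00j, -0.00+0.00j],[0.03-0.02j, (0.04+0j), (0.02+0.04j), 0.00+0.02j, 0.00+0.00j],[-0.00-0.01j, 0.00-0.01j, (0.01+0j), 0j, 0.00-0.00j],[0j, -0.00+0.00j, (-0+0j), (-0-0j), (-0+0j)]] + [[0.01-0.03j, (-0.01-0.03j), (-0.04-0j), (-0.02+0.01j), (-0-0j)],[(0.02-0.02j), (0.01-0.03j), -0.03-0.02j, -0.01-0.00j, (-0-0j)],[(0.03+0.02j), 0.04-0.00j, (0.02-0.04j), -0.02j, -0j],[-0.00+0.01j, 0.01j, 0.01-0.00j, 0.00-0.00j, 0j],[-0j, (-0-0j), (-0-0j), -0.00+0.00j, (-0-0j)]] + [[(-0.02+0.01j), (0.02-0j), (-0.01+0j), -0.01+0.01j, (-0.02-0.02j)], [0.01-0.01j, -0.01+0.00j, (0.01-0j), 0.01-0.01j, 0.02+0.02j], [0j, -0.00-0.00j, 0j, 0.00+0.00j, -0.00+0.00j], [-0.02+0.00j, 0.02+0.01j, (-0.01-0j), -0.02+0.01j, -0.01-0.04j], [0.01+0.02j, -0.01-0.02j, 0.01j, (0.02+0.02j), -0.03+0.03j]] + [[(-0.02-0.01j), (0.02+0j), -0.01-0.00j, -0.01-0.01j, (-0.02+0.02j)], [(0.01+0.01j), -0.01-0.00j, (0.01+0j), 0.01+0.01j, 0.02-0.02j], [0.00-0.00j, (-0+0j), 0.00-0.00j, -0j, (-0-0j)], [(-0.02-0j), (0.02-0.01j), (-0.01+0j), (-0.02-0.01j), -0.01+0.04j], [0.01-0.02j, (-0.01+0.02j), -0.01j, (0.02-0.02j), (-0.03-0.03j)]]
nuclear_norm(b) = 0.54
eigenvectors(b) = [[(0.28+0j), (-0.21+0.51j), -0.21-0.51j, (0.03-0.42j), (0.03+0.42j)], [-0.43+0.00j, 0.14+0.49j, (0.14-0.49j), (0.05+0.35j), 0.05-0.35j], [(0.46+0j), (0.65+0j), 0.65-0.00j, (-0.03+0j), (-0.03-0j)], [-0.68+0.00j, (0.06-0.11j), 0.06+0.11j, 0.25-0.46j, (0.25+0.46j)], [(-0.25+0j), (-0.01+0.06j), -0.01-0.06j, (-0.65+0j), -0.65-0.00j]]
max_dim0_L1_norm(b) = 0.23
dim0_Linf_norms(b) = [0.08, 0.08, 0.09, 0.08, 0.06]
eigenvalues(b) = [(0.1+0j), (0.03+0.11j), (0.03-0.11j), (-0.08+0.06j), (-0.08-0.06j)]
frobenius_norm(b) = 0.24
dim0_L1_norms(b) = [0.23, 0.15, 0.23, 0.2, 0.18]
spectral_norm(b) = 0.14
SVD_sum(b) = [[-0.05, -0.01, -0.09, -0.05, -0.04], [0.00, 0.0, 0.00, 0.00, 0.00], [0.03, 0.00, 0.04, 0.02, 0.02], [-0.02, -0.0, -0.03, -0.01, -0.01], [0.00, 0.0, 0.0, 0.0, 0.0]] + [[0.04, -0.01, -0.01, -0.02, -0.01], [0.02, -0.01, -0.0, -0.01, -0.01], [0.05, -0.02, -0.01, -0.03, -0.01], [-0.07, 0.02, 0.01, 0.04, 0.01], [0.00, -0.00, -0.0, -0.00, -0.0]] + [[-0.0, 0.01, 0.01, -0.01, -0.01], [0.0, -0.03, -0.02, 0.03, 0.02], [-0.01, 0.04, 0.03, -0.03, -0.02], [-0.0, 0.03, 0.02, -0.02, -0.01], [0.00, -0.01, -0.01, 0.01, 0.01]] + [[-0.0, -0.0, 0.00, 0.0, -0.0], [0.01, 0.04, -0.03, -0.01, 0.05], [0.00, 0.01, -0.01, -0.0, 0.01], [0.01, 0.02, -0.02, -0.01, 0.03], [-0.01, -0.02, 0.02, 0.01, -0.03]] + [[0.0, 0.0, -0.0, 0.00, -0.0], [0.01, 0.01, -0.01, 0.01, -0.01], [0.01, 0.01, -0.01, 0.01, -0.01], [0.01, 0.01, -0.01, 0.02, -0.01], [0.02, 0.03, -0.02, 0.04, -0.04]]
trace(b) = 0.00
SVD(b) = [[-0.87, -0.46, -0.17, 0.01, -0.06], [0.03, -0.25, 0.54, -0.75, -0.29], [0.42, -0.52, -0.68, -0.22, -0.22], [-0.25, 0.68, -0.43, -0.42, -0.33], [0.04, -0.01, 0.17, 0.46, -0.87]] @ diag([0.14120805811886872, 0.11788023552433699, 0.09754988725481906, 0.09275924631167809, 0.08569875212210819]) @ [[0.44, 0.07, 0.72, 0.41, 0.33], [-0.82, 0.26, 0.14, 0.45, 0.18], [0.09, -0.63, -0.45, 0.52, 0.35], [-0.18, -0.57, 0.39, 0.15, -0.69], [-0.30, -0.46, 0.32, -0.58, 0.51]]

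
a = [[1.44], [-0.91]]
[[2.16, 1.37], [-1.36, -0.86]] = a @ [[1.50, 0.95]]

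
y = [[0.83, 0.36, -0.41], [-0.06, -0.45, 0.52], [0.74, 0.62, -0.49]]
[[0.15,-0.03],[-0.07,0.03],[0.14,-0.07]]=y@[[0.11, -0.00],[-0.01, -0.17],[-0.14, -0.08]]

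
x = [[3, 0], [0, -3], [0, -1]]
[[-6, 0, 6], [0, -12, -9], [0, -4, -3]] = x @[[-2, 0, 2], [0, 4, 3]]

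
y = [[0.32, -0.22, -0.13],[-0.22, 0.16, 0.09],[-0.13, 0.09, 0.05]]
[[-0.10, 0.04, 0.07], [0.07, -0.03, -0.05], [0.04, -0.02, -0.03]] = y@[[-0.11, 0.13, 0.2], [0.19, -0.04, 0.0], [0.15, 0.07, -0.03]]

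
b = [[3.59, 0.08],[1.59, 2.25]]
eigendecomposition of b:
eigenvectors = [[0.67, -0.06], [0.74, 1.0]]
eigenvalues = [3.68, 2.16]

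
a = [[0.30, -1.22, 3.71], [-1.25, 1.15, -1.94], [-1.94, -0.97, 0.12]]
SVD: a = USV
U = [[-0.85, -0.16, -0.51], [0.53, -0.29, -0.8], [-0.02, -0.94, 0.33]]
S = [4.58, 2.29, 0.71]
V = [[-0.19,0.36,-0.91], [0.94,0.34,-0.06], [0.29,-0.87,-0.41]]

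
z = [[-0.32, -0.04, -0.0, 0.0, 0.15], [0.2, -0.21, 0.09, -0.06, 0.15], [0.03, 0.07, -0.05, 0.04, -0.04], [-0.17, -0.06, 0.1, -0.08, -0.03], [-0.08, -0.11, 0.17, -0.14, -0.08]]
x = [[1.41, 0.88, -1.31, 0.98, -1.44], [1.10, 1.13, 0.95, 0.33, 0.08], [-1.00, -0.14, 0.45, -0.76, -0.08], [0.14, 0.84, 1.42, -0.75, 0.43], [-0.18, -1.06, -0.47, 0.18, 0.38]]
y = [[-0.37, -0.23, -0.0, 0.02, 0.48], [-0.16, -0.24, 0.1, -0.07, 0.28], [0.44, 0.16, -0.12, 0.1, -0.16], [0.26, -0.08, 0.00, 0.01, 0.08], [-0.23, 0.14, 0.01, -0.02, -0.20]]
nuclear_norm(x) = 7.23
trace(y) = -0.92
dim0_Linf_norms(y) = [0.44, 0.24, 0.12, 0.1, 0.48]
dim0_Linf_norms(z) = [0.32, 0.21, 0.17, 0.14, 0.15]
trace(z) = -0.74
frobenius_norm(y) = 1.03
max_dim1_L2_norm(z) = 0.36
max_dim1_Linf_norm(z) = 0.32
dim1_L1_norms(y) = [1.1, 0.85, 0.98, 0.43, 0.6]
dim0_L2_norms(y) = [0.69, 0.4, 0.16, 0.13, 0.62]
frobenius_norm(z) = 0.62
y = x @ z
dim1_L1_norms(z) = [0.51, 0.71, 0.23, 0.44, 0.58]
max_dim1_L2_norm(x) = 2.74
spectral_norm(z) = 0.43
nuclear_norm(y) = 1.56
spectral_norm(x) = 3.13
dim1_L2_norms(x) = [2.74, 1.87, 1.34, 1.87, 1.25]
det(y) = -0.00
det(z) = -0.00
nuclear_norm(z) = 1.05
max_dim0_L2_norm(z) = 0.42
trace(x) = 2.62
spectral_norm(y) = 0.89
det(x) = -0.35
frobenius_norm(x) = 4.23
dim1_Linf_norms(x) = [1.44, 1.13, 1.0, 1.42, 1.06]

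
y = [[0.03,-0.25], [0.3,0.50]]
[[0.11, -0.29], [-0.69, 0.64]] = y @ [[-1.31, 0.19], [-0.59, 1.17]]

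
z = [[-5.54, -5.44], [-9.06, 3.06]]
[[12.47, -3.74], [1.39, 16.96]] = z @ [[-0.69, -1.22], [-1.59, 1.93]]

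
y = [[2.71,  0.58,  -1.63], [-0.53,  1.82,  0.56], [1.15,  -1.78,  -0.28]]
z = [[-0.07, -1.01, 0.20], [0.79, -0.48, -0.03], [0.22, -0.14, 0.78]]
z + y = [[2.64,  -0.43,  -1.43],[0.26,  1.34,  0.53],[1.37,  -1.92,  0.50]]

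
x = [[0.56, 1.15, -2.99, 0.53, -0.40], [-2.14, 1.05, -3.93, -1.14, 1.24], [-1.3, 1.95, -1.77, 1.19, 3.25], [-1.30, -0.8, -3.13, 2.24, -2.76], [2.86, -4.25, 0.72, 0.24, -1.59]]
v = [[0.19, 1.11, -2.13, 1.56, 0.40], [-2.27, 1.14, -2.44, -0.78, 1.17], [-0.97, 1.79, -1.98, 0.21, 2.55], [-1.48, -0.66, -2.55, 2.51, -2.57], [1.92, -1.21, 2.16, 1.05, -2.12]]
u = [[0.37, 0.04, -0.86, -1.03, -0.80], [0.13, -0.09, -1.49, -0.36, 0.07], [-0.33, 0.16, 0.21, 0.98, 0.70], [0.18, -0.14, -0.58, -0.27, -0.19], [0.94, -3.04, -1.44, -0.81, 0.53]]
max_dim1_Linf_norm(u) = 3.04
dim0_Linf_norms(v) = [2.27, 1.79, 2.55, 2.51, 2.57]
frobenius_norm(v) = 8.65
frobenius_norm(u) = 4.50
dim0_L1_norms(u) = [1.95, 3.47, 4.58, 3.45, 2.29]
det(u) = 0.00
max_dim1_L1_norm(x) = 10.23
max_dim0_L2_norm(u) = 3.05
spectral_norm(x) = 7.81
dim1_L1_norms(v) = [5.39, 7.8, 7.5, 9.77, 8.46]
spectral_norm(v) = 6.68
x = u + v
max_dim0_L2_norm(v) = 5.06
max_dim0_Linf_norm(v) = 2.57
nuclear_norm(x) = 20.43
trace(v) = -0.26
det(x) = 527.16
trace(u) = 0.75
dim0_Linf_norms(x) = [2.86, 4.25, 3.93, 2.24, 3.25]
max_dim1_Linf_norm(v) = 2.57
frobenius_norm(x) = 10.47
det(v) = -8.00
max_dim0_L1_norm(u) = 4.58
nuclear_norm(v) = 14.67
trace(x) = 0.49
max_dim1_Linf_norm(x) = 4.25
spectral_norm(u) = 3.85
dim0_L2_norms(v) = [3.47, 2.76, 5.06, 3.24, 4.37]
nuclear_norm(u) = 7.14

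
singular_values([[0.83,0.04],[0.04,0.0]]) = [0.83, 0.0]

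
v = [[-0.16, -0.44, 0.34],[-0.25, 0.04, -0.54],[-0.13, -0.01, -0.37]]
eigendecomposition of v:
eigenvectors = [[0.44,0.78,0.72], [0.73,-0.36,-0.68], [0.52,-0.51,-0.16]]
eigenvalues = [-0.49, -0.18, 0.18]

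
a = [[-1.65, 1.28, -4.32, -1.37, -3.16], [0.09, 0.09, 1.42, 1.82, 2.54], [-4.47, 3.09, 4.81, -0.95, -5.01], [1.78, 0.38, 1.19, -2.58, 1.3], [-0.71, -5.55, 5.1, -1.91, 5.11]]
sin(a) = [[-13.39, -26.51, 12.60, -10.44, -0.47], [4.41, 33.01, -4.88, 15.11, -17.92], [3.56, -20.3, -3.37, -6.3, 19.94], [-1.64, 2.63, -2.54, -0.14, -1.21], [21.99, 48.12, -23.75, 24.69, -0.8]]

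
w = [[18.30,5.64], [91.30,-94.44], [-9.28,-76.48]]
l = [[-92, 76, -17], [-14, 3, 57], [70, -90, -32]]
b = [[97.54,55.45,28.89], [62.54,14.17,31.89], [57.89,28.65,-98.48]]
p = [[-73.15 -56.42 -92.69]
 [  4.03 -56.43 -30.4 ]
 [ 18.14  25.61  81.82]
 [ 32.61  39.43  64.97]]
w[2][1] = -76.48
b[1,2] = 31.89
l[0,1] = 76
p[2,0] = 18.14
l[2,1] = -90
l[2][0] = 70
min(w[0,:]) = 5.64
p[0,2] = -92.69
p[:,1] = [-56.42, -56.43, 25.61, 39.43]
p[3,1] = 39.43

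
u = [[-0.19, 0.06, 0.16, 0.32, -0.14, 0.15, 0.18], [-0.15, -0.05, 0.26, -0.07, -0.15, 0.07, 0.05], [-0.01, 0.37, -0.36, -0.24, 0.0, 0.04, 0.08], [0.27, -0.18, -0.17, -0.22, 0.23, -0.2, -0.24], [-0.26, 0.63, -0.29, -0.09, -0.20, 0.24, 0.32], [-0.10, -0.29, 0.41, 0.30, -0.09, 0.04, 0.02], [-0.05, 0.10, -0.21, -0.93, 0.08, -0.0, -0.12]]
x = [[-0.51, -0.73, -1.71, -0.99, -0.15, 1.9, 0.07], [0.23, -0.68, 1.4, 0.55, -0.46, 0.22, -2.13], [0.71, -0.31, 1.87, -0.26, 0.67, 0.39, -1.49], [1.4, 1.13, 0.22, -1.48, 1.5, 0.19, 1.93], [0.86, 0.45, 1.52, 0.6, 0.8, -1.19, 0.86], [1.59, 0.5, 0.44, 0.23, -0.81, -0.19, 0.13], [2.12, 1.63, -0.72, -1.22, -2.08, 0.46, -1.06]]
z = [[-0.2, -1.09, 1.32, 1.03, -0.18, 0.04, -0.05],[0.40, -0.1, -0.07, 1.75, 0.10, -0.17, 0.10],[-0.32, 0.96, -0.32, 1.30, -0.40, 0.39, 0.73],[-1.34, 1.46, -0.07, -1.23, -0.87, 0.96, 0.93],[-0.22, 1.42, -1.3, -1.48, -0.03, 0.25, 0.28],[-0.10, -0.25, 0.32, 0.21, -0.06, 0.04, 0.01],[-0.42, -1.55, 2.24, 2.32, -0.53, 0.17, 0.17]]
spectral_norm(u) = 1.29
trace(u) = -1.10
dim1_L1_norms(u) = [1.2, 0.8, 1.1, 1.51, 2.03, 1.25, 1.49]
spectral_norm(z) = 5.18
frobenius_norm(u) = 1.76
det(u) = -0.00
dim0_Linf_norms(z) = [1.34, 1.55, 2.24, 2.32, 0.87, 0.96, 0.93]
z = x @ u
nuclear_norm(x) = 15.94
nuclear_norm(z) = 10.08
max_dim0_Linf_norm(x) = 2.13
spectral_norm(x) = 4.23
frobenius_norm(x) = 7.70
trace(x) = -1.25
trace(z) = -1.67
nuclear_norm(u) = 2.99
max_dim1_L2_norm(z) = 3.65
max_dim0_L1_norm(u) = 2.17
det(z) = 0.00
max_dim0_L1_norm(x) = 7.88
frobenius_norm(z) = 6.22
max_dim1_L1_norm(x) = 9.29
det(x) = -0.01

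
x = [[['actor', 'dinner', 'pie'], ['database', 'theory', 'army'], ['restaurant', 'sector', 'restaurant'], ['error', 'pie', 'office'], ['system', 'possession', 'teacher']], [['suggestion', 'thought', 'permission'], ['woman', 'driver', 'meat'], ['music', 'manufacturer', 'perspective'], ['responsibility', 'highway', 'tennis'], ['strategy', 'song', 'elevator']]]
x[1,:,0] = ['suggestion', 'woman', 'music', 'responsibility', 'strategy']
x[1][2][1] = 'manufacturer'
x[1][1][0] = 'woman'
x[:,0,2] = ['pie', 'permission']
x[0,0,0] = 'actor'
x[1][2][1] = 'manufacturer'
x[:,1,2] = ['army', 'meat']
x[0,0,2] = 'pie'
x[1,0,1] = 'thought'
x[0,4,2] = 'teacher'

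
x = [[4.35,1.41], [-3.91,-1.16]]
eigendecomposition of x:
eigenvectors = [[0.73, -0.32], [-0.68, 0.95]]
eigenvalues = [3.04, 0.15]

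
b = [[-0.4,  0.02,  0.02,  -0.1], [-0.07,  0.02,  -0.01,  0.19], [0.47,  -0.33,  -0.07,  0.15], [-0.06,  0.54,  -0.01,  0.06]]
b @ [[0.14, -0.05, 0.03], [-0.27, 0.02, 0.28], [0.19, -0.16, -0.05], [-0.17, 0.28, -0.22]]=[[-0.04, -0.01, 0.01], [-0.05, 0.06, -0.04], [0.12, 0.02, -0.11], [-0.17, 0.03, 0.14]]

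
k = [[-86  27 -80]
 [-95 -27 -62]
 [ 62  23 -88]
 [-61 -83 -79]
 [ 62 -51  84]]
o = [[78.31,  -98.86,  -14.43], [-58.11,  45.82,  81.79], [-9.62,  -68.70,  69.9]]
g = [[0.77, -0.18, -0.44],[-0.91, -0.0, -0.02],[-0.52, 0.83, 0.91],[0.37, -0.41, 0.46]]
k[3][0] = -61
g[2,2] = 0.907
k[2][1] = 23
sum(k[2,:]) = -3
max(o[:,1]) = 45.82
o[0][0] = 78.31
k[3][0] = -61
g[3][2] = 0.464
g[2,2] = 0.907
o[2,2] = 69.9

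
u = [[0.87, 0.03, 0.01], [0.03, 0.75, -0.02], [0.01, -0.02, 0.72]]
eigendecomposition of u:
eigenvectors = [[0.97, 0.18, -0.14], [0.22, -0.84, 0.5], [0.03, 0.51, 0.86]]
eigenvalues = [0.88, 0.76, 0.71]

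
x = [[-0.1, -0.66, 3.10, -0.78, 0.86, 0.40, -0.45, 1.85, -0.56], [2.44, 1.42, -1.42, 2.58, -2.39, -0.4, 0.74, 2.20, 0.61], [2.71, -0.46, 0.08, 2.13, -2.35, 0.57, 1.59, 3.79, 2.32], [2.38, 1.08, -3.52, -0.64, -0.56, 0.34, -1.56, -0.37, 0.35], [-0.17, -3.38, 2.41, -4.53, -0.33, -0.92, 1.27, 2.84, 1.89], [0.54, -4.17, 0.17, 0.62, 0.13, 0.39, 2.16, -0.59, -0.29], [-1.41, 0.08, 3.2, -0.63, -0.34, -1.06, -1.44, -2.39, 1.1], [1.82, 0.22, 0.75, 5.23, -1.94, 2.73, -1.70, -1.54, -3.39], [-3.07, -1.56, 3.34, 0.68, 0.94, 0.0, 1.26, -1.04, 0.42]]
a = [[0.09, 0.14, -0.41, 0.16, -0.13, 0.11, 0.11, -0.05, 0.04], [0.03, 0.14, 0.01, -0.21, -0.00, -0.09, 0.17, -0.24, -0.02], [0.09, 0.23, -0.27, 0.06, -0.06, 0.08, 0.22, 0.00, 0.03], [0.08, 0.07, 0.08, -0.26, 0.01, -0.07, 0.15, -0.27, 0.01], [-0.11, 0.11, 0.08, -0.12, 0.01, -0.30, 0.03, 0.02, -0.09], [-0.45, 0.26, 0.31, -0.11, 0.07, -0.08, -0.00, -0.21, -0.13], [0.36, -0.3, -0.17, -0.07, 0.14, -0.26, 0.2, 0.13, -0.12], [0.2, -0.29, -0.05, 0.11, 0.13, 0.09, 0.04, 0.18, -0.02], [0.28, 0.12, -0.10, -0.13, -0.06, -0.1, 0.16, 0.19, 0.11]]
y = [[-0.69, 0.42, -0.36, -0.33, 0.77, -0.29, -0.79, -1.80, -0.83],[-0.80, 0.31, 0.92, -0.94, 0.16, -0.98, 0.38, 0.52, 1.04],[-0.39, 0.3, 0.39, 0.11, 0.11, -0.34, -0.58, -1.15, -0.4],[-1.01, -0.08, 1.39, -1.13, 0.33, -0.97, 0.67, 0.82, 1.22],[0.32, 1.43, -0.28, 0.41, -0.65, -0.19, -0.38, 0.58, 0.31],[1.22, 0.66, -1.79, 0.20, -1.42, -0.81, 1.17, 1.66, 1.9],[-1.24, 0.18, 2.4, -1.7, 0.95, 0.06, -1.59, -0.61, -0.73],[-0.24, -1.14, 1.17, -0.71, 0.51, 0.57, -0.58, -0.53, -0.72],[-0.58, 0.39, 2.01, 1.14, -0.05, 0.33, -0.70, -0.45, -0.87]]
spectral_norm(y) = 6.16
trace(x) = -1.74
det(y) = -0.00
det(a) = -0.00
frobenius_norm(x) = 17.07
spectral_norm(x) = 10.71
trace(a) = 0.12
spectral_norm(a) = 1.00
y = a @ x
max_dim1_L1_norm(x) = 19.32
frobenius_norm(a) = 1.49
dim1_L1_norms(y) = [6.28, 6.05, 3.77, 7.62, 4.55, 10.83, 9.46, 6.17, 6.52]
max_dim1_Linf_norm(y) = 2.4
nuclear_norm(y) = 16.93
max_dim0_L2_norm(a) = 0.7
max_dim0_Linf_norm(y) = 2.4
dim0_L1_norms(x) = [14.64, 13.03, 17.99, 17.82, 9.84, 6.81, 12.17, 16.61, 10.93]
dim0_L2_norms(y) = [2.41, 2.08, 4.18, 2.68, 2.08, 1.8, 2.53, 3.07, 2.99]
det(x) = -5948.89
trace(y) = -5.57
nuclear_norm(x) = 40.67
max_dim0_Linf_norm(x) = 5.23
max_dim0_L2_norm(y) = 4.18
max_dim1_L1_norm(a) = 1.75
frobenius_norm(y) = 8.20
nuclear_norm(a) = 3.27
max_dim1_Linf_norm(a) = 0.45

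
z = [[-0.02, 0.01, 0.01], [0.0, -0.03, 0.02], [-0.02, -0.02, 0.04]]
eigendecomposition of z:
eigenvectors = [[-0.26, 0.74, -0.71], [-0.32, 0.44, 0.71], [-0.91, 0.5, -0.0]]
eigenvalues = [0.03, -0.01, -0.03]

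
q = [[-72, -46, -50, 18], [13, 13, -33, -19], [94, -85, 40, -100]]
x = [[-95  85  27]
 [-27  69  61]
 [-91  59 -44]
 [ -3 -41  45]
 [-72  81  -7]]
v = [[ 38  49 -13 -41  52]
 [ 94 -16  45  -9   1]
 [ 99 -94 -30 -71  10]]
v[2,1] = -94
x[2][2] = -44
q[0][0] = -72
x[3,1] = -41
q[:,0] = [-72, 13, 94]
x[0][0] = -95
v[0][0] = 38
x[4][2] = -7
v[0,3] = -41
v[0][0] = 38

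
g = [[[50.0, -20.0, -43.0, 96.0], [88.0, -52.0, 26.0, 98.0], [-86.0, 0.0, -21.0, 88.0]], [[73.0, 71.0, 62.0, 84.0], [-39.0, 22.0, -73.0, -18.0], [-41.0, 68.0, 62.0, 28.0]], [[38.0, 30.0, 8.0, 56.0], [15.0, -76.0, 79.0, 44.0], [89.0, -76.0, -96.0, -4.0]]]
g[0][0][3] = 96.0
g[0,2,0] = -86.0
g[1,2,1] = 68.0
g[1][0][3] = 84.0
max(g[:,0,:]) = 96.0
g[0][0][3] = 96.0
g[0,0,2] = -43.0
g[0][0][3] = 96.0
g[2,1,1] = -76.0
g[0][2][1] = 0.0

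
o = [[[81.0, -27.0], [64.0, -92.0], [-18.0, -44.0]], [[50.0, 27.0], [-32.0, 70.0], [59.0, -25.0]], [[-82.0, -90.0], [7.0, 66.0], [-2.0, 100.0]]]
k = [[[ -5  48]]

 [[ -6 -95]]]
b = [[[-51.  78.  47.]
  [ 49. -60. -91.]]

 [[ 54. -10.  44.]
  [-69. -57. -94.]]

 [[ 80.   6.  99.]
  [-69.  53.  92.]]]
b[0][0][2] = 47.0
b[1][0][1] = -10.0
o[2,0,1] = -90.0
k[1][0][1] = -95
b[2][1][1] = 53.0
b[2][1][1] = 53.0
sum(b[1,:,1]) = -67.0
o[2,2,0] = -2.0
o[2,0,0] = -82.0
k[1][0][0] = -6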